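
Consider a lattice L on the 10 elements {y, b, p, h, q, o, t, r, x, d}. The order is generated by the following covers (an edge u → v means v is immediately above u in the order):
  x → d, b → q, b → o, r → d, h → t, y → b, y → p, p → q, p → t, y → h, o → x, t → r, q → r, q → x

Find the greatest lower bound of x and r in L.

Common lower bounds of {x, r}: b, p, q, y.
The greatest among these is q.

q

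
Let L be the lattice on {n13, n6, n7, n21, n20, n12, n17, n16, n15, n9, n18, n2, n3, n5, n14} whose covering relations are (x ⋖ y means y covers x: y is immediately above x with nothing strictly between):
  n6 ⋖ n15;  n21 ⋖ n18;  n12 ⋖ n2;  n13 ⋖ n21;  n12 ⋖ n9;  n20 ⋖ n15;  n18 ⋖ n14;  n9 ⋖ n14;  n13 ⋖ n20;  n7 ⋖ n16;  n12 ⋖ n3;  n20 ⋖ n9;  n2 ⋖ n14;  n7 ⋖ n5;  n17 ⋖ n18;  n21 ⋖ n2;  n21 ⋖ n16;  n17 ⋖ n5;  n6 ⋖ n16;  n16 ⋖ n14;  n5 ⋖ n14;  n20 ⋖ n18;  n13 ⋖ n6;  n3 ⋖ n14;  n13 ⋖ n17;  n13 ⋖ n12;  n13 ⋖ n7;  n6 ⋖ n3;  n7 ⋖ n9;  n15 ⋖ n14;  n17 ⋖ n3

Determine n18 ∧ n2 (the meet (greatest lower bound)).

Common lower bounds of {n18, n2}: n13, n21.
The greatest among these is n21.

n21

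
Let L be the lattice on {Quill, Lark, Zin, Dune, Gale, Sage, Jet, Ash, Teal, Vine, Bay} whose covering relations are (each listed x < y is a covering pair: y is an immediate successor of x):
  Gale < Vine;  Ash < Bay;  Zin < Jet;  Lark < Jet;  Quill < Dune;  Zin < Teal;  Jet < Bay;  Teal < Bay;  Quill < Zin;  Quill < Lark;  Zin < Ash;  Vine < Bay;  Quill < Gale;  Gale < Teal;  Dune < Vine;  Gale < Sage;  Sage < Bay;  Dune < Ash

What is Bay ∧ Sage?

Sage

Common lower bounds of {Bay, Sage}: Gale, Quill, Sage.
The greatest among these is Sage.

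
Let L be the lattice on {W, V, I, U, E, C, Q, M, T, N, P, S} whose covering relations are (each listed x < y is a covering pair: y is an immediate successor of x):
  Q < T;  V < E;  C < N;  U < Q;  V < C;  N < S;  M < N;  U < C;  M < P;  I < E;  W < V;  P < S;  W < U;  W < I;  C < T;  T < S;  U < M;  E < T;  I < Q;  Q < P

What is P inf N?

Common lower bounds of {P, N}: M, U, W.
The greatest among these is M.

M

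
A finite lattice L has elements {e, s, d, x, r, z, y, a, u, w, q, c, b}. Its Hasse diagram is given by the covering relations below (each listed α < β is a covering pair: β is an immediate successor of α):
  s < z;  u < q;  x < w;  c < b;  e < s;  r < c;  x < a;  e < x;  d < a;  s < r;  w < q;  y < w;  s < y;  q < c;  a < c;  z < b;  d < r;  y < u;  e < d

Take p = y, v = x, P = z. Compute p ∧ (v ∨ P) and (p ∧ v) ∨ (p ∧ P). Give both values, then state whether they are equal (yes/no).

y; s; no

v ∨ P = b, so p ∧ (v ∨ P) = y ∧ b = y.
p ∧ v = e and p ∧ P = s, so (p ∧ v) ∨ (p ∧ P) = e ∨ s = s.
Equal: no.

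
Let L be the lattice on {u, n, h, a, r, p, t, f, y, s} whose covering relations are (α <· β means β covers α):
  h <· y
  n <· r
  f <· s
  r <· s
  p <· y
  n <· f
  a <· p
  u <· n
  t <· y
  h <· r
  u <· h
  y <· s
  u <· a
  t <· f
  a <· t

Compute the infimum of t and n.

Common lower bounds of {t, n}: u.
The greatest among these is u.

u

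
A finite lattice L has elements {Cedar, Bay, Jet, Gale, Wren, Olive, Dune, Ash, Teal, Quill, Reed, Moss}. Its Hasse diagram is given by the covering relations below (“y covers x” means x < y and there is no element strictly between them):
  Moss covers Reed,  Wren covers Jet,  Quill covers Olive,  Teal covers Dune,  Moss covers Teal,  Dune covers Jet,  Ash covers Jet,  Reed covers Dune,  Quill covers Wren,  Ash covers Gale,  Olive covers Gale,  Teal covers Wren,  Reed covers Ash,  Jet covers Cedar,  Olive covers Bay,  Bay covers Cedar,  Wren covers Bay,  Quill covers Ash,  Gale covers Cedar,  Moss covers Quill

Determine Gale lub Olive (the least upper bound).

Olive

Common upper bounds of {Gale, Olive}: Moss, Olive, Quill.
The least among these is Olive.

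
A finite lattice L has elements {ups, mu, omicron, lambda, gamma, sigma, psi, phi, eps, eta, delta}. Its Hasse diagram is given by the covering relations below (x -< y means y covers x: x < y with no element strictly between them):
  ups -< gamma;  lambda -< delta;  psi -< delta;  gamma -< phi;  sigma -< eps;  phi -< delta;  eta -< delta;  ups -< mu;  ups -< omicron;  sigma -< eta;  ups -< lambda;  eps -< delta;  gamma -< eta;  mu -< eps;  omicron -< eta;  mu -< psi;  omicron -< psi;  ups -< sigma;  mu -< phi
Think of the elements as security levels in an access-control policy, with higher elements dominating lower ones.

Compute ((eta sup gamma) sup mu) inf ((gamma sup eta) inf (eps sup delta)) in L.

eta

eta ∨ gamma = eta
eta ∨ mu = delta
gamma ∨ eta = eta
eps ∨ delta = delta
eta ∧ delta = eta
delta ∧ eta = eta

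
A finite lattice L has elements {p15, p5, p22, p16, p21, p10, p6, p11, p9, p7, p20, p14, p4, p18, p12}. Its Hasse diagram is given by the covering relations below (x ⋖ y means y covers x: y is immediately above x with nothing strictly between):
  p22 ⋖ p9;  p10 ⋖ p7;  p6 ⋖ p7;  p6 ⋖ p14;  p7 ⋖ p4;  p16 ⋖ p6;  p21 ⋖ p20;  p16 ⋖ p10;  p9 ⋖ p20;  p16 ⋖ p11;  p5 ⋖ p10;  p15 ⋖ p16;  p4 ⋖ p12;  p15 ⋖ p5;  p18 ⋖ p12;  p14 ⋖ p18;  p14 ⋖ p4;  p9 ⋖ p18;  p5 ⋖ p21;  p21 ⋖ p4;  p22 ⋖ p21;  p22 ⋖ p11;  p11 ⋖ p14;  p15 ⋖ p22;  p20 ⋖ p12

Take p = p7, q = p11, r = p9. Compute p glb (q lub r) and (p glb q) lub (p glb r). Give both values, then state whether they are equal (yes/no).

p6; p16; no

q lub r = p18, so p glb (q lub r) = p7 glb p18 = p6.
p glb q = p16 and p glb r = p15, so (p glb q) lub (p glb r) = p16 lub p15 = p16.
Equal: no.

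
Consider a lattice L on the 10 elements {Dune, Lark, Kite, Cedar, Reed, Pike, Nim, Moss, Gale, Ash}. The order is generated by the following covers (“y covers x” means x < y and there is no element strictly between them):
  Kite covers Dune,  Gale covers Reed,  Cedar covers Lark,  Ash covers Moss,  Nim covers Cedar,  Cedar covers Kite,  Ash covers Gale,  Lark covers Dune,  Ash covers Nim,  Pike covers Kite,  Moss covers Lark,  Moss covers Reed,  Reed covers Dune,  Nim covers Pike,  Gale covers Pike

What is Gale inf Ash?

Common lower bounds of {Gale, Ash}: Dune, Gale, Kite, Pike, Reed.
The greatest among these is Gale.

Gale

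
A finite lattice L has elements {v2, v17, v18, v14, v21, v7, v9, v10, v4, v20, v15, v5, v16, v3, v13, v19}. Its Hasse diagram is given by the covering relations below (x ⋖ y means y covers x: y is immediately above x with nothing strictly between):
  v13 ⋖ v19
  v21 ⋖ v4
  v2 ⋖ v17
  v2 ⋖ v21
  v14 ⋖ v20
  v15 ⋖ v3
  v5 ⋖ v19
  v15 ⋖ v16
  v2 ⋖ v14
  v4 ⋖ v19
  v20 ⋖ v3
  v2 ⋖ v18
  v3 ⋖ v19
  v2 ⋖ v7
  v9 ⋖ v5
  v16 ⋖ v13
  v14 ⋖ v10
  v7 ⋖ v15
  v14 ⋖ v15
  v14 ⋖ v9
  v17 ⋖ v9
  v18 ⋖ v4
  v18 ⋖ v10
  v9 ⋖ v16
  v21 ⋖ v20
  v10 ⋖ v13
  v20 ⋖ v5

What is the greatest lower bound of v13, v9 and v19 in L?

Common lower bounds of {v13, v9, v19}: v14, v17, v2, v9.
The greatest among these is v9.

v9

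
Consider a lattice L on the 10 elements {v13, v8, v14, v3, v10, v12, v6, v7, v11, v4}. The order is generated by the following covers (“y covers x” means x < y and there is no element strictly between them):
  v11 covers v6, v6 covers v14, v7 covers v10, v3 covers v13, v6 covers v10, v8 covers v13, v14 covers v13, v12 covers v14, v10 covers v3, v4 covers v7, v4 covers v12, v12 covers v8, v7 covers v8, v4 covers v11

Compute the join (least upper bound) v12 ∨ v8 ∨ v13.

v12

Common upper bounds of {v12, v8, v13}: v12, v4.
The least among these is v12.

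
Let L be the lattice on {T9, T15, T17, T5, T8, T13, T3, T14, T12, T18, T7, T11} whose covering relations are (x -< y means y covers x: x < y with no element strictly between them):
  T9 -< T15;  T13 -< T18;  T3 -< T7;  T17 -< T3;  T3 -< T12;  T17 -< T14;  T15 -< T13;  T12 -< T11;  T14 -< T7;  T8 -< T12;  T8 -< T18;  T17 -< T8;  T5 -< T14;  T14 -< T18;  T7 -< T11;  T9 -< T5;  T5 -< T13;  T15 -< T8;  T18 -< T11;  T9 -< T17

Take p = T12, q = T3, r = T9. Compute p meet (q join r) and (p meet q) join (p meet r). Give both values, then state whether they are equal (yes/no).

q join r = T3, so p meet (q join r) = T12 meet T3 = T3.
p meet q = T3 and p meet r = T9, so (p meet q) join (p meet r) = T3 join T9 = T3.
Equal: yes.

T3; T3; yes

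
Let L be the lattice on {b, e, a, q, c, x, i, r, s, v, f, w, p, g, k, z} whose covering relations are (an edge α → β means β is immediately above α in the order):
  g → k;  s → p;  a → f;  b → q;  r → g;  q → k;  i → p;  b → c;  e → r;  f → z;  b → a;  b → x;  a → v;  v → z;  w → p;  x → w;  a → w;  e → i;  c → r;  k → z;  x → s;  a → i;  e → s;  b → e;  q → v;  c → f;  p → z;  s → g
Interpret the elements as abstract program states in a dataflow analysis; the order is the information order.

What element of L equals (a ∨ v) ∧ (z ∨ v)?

v

a ∨ v = v
z ∨ v = z
v ∧ z = v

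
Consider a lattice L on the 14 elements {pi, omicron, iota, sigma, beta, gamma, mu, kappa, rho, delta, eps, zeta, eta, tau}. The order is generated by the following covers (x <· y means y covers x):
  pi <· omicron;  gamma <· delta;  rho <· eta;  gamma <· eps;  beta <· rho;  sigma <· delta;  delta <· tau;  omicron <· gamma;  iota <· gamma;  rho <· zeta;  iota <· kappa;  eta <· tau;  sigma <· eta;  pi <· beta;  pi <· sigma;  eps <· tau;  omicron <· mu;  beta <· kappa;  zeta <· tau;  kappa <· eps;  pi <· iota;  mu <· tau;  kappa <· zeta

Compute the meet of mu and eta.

pi

Common lower bounds of {mu, eta}: pi.
The greatest among these is pi.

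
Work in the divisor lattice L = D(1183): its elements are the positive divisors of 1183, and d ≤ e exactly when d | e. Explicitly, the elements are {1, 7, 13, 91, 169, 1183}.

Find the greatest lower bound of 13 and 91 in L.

13

Common lower bounds of {13, 91}: 1, 13.
The greatest among these is 13.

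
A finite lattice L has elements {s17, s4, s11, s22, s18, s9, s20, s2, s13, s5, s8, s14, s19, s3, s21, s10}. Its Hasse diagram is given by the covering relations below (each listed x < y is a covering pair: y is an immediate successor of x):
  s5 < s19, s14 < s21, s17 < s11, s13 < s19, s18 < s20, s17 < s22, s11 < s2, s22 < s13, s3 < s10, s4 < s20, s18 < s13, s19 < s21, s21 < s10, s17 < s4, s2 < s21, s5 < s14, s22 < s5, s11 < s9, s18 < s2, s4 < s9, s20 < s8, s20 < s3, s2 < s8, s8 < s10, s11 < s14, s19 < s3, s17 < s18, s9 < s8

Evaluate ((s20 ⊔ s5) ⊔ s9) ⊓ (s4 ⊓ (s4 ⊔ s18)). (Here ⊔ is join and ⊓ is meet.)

s20 ∨ s5 = s3
s3 ∨ s9 = s10
s4 ∨ s18 = s20
s4 ∧ s20 = s4
s10 ∧ s4 = s4

s4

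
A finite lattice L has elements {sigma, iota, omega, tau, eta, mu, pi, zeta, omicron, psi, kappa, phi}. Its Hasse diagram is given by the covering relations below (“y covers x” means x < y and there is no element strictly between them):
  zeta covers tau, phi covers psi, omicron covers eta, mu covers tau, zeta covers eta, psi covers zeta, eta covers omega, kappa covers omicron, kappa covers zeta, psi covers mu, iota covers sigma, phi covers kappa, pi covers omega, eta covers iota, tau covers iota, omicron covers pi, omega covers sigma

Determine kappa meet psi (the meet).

zeta

Common lower bounds of {kappa, psi}: eta, iota, omega, sigma, tau, zeta.
The greatest among these is zeta.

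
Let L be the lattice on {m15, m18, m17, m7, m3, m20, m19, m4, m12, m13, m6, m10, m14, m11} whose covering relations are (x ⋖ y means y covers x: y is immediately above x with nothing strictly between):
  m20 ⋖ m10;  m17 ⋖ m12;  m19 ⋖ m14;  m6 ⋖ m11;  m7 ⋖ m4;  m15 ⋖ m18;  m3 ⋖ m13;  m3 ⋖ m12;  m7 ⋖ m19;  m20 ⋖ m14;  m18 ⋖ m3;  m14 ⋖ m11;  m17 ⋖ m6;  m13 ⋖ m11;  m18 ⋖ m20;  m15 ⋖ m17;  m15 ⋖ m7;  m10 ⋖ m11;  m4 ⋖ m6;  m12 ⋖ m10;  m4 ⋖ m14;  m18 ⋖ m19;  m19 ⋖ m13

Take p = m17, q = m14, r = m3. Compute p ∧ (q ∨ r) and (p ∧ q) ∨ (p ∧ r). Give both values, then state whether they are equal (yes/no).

q ∨ r = m11, so p ∧ (q ∨ r) = m17 ∧ m11 = m17.
p ∧ q = m15 and p ∧ r = m15, so (p ∧ q) ∨ (p ∧ r) = m15 ∨ m15 = m15.
Equal: no.

m17; m15; no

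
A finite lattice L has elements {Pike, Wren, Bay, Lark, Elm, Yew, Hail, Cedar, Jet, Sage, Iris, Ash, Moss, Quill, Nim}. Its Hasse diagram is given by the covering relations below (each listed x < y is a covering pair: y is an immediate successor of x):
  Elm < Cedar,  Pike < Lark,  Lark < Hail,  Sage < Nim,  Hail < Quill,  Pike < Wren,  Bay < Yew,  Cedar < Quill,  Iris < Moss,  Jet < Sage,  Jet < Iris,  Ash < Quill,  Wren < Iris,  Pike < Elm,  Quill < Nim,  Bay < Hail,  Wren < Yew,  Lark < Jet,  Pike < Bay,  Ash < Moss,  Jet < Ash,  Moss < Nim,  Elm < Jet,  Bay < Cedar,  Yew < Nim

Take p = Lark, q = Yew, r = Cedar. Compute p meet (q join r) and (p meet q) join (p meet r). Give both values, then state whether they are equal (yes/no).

q join r = Nim, so p meet (q join r) = Lark meet Nim = Lark.
p meet q = Pike and p meet r = Pike, so (p meet q) join (p meet r) = Pike join Pike = Pike.
Equal: no.

Lark; Pike; no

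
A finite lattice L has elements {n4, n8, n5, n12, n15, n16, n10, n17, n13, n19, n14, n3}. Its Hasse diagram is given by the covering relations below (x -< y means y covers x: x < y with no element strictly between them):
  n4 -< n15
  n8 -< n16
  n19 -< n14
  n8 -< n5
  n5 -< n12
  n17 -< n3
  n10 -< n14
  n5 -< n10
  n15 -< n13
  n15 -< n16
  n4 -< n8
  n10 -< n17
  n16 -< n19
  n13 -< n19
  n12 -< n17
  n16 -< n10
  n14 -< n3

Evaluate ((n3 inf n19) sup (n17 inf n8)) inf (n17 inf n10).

n3 ∧ n19 = n19
n17 ∧ n8 = n8
n19 ∨ n8 = n19
n17 ∧ n10 = n10
n19 ∧ n10 = n16

n16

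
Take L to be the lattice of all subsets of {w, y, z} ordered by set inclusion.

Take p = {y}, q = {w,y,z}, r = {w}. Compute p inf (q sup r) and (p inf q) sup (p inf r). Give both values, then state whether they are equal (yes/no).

q sup r = {w,y,z}, so p inf (q sup r) = {y} inf {w,y,z} = {y}.
p inf q = {y} and p inf r = {}, so (p inf q) sup (p inf r) = {y} sup {} = {y}.
Equal: yes.

{y}; {y}; yes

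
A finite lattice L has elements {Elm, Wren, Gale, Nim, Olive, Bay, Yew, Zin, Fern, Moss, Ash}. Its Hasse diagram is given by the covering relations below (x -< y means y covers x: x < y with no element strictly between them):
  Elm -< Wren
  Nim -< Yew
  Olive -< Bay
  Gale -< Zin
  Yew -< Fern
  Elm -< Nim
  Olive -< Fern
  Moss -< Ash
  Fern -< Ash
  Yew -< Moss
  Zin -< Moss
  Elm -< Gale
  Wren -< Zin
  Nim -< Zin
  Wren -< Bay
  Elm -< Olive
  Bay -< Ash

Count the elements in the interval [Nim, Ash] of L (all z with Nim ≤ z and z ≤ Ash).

The interval [Nim, Ash] = {Ash, Fern, Moss, Nim, Yew, Zin}, which has 6 elements.

6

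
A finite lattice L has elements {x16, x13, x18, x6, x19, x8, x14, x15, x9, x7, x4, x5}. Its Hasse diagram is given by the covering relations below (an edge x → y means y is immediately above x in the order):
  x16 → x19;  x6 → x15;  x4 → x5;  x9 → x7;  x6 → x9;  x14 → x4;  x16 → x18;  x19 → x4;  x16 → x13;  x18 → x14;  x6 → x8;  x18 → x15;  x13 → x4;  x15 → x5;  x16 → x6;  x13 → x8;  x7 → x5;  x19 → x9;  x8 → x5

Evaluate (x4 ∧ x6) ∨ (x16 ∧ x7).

x16

x4 ∧ x6 = x16
x16 ∧ x7 = x16
x16 ∨ x16 = x16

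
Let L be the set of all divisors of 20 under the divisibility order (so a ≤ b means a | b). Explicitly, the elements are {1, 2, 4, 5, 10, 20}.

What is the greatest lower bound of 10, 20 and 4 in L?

2

Common lower bounds of {10, 20, 4}: 1, 2.
The greatest among these is 2.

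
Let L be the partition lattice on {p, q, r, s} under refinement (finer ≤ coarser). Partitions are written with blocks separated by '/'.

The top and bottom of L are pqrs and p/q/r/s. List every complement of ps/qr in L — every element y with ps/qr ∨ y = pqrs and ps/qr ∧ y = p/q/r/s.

p/q/rs, p/qs/r, pq/r/s, pq/rs, pr/q/s, pr/qs

Need y with ps/qr ∨ y = pqrs and ps/qr ∧ y = p/q/r/s.
Checking each element gives: p/q/rs, p/qs/r, pq/r/s, pq/rs, pr/q/s, pr/qs.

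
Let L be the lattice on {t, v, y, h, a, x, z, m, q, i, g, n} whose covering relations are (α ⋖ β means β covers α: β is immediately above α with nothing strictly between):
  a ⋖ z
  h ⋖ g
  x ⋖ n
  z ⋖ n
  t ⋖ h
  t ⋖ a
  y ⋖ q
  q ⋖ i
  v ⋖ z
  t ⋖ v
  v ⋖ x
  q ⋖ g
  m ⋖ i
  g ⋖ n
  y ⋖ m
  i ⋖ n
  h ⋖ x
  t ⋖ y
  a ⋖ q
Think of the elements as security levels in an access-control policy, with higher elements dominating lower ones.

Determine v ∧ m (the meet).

t

Common lower bounds of {v, m}: t.
The greatest among these is t.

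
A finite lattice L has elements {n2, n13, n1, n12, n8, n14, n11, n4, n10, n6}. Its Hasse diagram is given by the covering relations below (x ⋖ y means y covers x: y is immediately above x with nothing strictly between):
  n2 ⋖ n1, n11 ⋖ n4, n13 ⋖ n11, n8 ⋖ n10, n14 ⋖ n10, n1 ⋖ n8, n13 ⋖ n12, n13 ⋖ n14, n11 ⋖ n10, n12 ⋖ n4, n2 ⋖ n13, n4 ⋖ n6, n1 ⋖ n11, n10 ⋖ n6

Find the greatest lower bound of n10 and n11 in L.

Common lower bounds of {n10, n11}: n1, n11, n13, n2.
The greatest among these is n11.

n11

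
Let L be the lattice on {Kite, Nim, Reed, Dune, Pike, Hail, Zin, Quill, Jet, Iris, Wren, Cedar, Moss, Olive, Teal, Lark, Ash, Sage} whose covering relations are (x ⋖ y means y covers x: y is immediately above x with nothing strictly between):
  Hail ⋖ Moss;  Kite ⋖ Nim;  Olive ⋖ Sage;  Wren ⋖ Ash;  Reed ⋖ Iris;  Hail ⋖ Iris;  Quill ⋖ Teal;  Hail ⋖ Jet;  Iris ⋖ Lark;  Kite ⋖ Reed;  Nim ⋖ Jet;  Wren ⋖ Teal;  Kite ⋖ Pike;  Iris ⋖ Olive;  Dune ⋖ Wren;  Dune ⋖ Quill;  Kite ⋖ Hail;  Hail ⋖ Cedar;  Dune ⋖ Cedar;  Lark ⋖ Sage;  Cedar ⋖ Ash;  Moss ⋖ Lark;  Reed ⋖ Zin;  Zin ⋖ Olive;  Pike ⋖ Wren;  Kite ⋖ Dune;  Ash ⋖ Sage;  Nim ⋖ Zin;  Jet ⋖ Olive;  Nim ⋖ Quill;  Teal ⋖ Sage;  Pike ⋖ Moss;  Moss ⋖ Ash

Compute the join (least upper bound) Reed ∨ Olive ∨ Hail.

Common upper bounds of {Reed, Olive, Hail}: Olive, Sage.
The least among these is Olive.

Olive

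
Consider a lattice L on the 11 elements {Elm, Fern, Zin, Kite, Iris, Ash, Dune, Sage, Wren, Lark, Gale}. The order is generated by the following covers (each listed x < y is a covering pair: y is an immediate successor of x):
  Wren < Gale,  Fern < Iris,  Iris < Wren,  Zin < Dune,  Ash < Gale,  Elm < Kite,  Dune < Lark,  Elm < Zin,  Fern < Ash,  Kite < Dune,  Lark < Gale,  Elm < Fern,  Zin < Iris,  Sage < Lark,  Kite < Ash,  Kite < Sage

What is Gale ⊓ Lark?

Lark

Common lower bounds of {Gale, Lark}: Dune, Elm, Kite, Lark, Sage, Zin.
The greatest among these is Lark.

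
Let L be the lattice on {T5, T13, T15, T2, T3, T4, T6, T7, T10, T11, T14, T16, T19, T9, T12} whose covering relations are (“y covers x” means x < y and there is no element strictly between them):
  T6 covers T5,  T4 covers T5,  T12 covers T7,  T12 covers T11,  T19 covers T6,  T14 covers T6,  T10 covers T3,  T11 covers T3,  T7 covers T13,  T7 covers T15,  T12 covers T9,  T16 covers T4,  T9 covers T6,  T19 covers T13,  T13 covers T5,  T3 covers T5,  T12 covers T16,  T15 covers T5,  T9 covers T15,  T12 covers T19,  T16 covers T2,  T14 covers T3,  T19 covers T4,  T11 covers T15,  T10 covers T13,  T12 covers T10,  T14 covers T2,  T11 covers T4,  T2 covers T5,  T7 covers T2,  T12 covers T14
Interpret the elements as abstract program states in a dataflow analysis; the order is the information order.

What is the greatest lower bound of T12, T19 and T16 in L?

T4

Common lower bounds of {T12, T19, T16}: T4, T5.
The greatest among these is T4.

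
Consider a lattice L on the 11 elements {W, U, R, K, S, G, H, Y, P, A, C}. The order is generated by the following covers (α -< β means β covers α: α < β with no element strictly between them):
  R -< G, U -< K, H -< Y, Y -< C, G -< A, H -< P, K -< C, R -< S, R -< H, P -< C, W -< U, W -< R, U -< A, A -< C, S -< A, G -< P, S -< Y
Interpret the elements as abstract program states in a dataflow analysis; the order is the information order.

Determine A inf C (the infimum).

A

Common lower bounds of {A, C}: A, G, R, S, U, W.
The greatest among these is A.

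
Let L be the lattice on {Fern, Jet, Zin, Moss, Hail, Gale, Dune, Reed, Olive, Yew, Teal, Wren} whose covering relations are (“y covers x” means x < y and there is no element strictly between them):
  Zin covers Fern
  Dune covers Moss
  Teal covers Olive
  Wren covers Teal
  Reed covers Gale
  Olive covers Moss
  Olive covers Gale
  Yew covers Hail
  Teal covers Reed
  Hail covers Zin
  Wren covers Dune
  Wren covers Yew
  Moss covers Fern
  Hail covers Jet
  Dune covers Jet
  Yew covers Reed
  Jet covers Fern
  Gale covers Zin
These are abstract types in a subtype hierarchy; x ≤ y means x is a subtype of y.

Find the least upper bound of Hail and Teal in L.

Wren

Common upper bounds of {Hail, Teal}: Wren.
The least among these is Wren.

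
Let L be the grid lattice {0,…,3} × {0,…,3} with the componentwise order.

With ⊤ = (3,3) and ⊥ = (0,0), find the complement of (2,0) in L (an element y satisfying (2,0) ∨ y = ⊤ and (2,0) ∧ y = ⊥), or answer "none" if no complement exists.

none

For every candidate y, either (2,0) ∨ y ≠ (3,3) or (2,0) ∧ y ≠ (0,0); no complement exists.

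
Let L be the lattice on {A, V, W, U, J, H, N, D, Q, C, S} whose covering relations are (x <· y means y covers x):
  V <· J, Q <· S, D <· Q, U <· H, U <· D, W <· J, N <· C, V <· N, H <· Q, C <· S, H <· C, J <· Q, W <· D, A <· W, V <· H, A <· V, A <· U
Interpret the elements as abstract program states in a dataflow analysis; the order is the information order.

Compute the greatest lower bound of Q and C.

Common lower bounds of {Q, C}: A, H, U, V.
The greatest among these is H.

H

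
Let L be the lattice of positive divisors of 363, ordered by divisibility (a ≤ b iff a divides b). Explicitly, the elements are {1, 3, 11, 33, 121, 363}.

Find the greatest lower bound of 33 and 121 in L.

Common lower bounds of {33, 121}: 1, 11.
The greatest among these is 11.

11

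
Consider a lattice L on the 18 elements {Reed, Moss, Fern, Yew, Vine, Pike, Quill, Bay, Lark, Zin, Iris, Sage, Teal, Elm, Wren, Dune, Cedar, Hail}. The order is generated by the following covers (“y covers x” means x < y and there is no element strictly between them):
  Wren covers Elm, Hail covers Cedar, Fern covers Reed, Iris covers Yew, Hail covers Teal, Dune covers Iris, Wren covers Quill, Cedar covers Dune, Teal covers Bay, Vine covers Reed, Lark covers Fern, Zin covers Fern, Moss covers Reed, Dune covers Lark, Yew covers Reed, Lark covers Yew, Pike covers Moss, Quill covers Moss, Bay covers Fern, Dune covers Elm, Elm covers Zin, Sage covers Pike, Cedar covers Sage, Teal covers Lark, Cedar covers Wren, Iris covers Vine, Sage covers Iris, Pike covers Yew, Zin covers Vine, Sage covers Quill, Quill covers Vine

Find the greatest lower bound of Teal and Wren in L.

Common lower bounds of {Teal, Wren}: Fern, Reed.
The greatest among these is Fern.

Fern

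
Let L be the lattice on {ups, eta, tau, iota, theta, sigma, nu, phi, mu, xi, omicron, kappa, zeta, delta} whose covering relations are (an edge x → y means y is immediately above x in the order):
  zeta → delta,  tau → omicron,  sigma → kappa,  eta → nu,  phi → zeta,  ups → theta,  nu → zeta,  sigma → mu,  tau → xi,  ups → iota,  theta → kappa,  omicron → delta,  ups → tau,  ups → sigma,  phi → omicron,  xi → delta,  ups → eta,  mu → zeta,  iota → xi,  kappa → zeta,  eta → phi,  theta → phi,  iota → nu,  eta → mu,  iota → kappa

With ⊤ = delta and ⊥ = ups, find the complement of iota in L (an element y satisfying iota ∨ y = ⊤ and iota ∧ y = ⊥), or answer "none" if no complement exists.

Need y with iota ∨ y = delta and iota ∧ y = ups.
Checking each element gives: omicron.

omicron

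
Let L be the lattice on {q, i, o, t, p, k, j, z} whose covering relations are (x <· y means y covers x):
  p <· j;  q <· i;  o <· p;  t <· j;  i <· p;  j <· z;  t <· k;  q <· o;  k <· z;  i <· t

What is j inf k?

Common lower bounds of {j, k}: i, q, t.
The greatest among these is t.

t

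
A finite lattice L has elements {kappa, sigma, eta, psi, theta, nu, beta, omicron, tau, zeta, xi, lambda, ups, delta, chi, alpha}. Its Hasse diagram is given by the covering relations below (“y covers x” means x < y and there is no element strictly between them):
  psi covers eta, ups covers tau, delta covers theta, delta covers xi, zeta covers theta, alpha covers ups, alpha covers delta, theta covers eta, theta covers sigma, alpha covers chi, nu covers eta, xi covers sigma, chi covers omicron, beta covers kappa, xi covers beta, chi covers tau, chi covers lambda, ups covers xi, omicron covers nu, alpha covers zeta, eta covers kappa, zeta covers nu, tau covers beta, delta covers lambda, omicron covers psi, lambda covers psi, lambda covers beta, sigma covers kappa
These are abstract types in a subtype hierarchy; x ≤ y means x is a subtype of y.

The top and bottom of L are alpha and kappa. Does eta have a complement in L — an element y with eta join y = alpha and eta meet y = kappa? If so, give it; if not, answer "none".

ups

Need y with eta ∨ y = alpha and eta ∧ y = kappa.
Checking each element gives: ups.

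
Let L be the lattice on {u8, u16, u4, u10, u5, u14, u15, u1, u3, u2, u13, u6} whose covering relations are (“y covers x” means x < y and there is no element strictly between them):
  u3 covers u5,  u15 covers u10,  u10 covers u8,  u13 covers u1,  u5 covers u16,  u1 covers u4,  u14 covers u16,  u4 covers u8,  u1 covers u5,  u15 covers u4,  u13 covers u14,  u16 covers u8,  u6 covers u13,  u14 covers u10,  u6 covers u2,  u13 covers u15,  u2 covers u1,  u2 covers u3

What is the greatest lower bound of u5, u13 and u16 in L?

u16

Common lower bounds of {u5, u13, u16}: u16, u8.
The greatest among these is u16.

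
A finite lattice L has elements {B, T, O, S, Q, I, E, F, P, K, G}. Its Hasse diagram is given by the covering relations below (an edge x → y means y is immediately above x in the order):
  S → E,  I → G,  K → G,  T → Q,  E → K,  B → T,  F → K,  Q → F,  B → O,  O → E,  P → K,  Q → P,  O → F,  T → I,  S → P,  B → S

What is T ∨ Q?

Q

Common upper bounds of {T, Q}: F, G, K, P, Q.
The least among these is Q.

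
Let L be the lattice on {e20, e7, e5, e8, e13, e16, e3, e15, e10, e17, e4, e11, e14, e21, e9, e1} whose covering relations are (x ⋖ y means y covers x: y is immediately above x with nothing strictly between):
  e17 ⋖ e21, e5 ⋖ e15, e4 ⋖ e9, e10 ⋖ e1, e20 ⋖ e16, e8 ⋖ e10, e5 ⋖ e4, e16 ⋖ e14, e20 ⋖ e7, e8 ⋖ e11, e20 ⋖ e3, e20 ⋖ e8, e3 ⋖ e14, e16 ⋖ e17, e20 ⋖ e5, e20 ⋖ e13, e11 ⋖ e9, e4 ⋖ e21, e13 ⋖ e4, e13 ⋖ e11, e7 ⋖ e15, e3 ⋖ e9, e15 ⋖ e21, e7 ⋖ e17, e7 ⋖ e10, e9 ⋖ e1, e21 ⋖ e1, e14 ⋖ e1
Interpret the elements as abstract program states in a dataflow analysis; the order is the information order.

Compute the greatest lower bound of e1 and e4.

Common lower bounds of {e1, e4}: e13, e20, e4, e5.
The greatest among these is e4.

e4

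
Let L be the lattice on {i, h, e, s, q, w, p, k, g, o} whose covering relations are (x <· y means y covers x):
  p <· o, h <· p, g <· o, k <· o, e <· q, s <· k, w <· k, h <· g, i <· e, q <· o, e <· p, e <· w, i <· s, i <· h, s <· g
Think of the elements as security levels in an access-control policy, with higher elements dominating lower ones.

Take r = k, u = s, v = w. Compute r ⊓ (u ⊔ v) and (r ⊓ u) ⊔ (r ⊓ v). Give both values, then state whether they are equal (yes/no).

u ⊔ v = k, so r ⊓ (u ⊔ v) = k ⊓ k = k.
r ⊓ u = s and r ⊓ v = w, so (r ⊓ u) ⊔ (r ⊓ v) = s ⊔ w = k.
Equal: yes.

k; k; yes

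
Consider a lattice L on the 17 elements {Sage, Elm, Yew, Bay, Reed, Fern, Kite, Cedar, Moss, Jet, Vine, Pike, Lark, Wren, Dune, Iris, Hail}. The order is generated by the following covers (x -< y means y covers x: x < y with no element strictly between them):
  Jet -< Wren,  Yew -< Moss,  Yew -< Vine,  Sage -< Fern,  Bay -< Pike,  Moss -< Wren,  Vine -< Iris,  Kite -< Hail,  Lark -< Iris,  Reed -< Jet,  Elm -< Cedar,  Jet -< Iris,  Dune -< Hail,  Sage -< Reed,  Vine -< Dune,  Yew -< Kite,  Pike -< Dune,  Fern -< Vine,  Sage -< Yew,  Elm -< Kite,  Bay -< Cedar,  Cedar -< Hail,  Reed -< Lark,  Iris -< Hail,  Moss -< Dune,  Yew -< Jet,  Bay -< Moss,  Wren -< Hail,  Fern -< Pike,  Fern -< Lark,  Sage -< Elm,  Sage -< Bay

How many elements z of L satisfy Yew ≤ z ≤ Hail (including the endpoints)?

The interval [Yew, Hail] = {Dune, Hail, Iris, Jet, Kite, Moss, Vine, Wren, Yew}, which has 9 elements.

9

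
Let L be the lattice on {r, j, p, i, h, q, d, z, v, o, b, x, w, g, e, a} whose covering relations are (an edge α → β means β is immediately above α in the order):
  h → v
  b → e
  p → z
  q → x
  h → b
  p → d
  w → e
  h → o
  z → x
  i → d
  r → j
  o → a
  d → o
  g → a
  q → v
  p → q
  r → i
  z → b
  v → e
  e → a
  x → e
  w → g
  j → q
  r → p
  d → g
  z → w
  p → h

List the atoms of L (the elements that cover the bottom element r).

i, j, p

The atoms are exactly the elements that cover r: i, j, p.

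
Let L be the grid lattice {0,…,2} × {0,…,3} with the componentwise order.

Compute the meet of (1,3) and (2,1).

(1,1)

Common lower bounds of {(1,3), (2,1)}: (0,0), (0,1), (1,0), (1,1).
The greatest among these is (1,1).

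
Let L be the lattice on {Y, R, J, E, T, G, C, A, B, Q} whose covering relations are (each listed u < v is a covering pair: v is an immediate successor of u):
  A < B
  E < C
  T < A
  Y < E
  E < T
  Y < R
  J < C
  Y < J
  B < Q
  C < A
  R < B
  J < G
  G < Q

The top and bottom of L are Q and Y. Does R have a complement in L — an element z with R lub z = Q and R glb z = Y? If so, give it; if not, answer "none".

Need z with R ∨ z = Q and R ∧ z = Y.
Checking each element gives: G.

G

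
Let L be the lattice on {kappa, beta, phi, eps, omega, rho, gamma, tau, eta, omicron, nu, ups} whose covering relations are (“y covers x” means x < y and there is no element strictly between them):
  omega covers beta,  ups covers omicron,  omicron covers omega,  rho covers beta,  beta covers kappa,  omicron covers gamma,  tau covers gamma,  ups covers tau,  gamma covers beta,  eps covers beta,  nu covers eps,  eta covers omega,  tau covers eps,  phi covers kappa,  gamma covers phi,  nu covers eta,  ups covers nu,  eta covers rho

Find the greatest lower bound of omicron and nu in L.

omega

Common lower bounds of {omicron, nu}: beta, kappa, omega.
The greatest among these is omega.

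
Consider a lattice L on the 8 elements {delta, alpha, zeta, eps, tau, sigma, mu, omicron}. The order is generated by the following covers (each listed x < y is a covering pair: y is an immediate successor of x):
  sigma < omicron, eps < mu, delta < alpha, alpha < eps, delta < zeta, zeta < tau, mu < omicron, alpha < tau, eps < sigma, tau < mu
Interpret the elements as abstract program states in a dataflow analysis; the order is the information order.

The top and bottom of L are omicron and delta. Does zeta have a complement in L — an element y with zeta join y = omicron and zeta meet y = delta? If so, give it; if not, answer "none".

Need y with zeta ∨ y = omicron and zeta ∧ y = delta.
Checking each element gives: sigma.

sigma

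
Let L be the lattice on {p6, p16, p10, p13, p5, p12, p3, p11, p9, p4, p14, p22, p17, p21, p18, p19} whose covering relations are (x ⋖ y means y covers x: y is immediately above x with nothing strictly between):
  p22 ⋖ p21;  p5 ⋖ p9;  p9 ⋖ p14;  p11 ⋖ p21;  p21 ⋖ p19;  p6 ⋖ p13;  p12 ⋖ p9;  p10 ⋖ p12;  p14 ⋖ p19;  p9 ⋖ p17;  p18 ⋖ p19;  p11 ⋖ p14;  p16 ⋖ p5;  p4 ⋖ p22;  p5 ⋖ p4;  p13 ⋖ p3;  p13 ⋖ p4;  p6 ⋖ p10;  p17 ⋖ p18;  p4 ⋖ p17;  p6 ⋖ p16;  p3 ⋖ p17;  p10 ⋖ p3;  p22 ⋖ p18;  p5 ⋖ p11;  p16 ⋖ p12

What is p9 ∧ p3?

Common lower bounds of {p9, p3}: p10, p6.
The greatest among these is p10.

p10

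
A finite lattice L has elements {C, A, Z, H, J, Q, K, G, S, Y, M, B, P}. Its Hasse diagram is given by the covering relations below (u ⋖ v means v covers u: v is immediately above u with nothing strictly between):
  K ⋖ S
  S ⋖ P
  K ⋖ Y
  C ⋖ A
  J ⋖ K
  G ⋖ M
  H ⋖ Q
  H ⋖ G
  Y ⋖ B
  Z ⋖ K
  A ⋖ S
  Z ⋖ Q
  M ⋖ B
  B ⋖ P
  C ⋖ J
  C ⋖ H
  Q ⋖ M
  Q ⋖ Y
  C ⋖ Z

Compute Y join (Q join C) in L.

Q ∨ C = Q
Y ∨ Q = Y

Y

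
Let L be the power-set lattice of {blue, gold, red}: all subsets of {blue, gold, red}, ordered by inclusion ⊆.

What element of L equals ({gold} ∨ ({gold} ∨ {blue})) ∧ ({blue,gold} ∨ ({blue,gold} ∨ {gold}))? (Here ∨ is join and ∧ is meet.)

{blue,gold}

{gold} ∨ {blue} = {blue,gold}
{gold} ∨ {blue,gold} = {blue,gold}
{blue,gold} ∨ {gold} = {blue,gold}
{blue,gold} ∨ {blue,gold} = {blue,gold}
{blue,gold} ∧ {blue,gold} = {blue,gold}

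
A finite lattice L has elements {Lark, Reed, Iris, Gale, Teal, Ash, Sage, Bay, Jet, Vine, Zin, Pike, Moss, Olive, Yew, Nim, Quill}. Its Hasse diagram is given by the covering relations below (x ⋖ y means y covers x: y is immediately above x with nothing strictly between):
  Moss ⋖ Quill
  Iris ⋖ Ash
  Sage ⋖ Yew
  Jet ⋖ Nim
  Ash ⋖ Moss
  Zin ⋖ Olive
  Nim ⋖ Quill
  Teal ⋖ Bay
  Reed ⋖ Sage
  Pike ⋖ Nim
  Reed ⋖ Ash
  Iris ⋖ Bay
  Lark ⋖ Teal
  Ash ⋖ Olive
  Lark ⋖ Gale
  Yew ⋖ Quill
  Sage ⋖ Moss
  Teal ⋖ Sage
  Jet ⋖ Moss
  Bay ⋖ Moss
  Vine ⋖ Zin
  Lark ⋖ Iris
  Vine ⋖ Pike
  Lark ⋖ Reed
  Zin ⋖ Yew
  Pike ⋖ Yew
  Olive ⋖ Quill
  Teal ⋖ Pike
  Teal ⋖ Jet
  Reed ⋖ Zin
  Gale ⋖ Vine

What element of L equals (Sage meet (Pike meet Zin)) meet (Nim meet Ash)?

Pike ∧ Zin = Vine
Sage ∧ Vine = Lark
Nim ∧ Ash = Lark
Lark ∧ Lark = Lark

Lark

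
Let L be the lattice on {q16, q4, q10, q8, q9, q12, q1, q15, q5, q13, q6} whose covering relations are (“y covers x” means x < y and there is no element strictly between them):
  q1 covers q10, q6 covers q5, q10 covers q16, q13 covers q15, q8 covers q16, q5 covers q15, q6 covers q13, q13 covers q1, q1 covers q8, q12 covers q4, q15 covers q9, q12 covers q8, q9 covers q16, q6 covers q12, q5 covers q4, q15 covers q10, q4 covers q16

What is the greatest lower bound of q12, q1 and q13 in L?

Common lower bounds of {q12, q1, q13}: q16, q8.
The greatest among these is q8.

q8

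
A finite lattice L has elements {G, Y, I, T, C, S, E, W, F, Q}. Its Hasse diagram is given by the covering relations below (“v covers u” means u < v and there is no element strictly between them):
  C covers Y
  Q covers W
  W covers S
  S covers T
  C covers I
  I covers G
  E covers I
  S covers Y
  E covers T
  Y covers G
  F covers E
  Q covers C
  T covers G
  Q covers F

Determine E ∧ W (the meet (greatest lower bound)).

Common lower bounds of {E, W}: G, T.
The greatest among these is T.

T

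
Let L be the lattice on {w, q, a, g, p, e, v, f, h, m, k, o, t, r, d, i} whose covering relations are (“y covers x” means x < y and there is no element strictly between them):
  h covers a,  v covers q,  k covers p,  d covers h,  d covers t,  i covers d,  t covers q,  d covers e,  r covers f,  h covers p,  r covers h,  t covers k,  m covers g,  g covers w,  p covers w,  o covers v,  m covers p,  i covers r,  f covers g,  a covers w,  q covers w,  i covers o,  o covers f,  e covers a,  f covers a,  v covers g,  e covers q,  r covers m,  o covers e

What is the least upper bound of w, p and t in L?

t

Common upper bounds of {w, p, t}: d, i, t.
The least among these is t.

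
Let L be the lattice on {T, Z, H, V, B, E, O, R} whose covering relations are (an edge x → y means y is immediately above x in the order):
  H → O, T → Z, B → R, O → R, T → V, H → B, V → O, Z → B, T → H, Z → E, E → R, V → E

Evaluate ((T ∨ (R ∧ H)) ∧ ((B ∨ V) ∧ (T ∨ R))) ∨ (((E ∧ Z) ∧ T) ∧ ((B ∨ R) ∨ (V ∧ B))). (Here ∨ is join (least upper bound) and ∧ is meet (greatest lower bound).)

H

R ∧ H = H
T ∨ H = H
B ∨ V = R
T ∨ R = R
R ∧ R = R
H ∧ R = H
E ∧ Z = Z
Z ∧ T = T
B ∨ R = R
V ∧ B = T
R ∨ T = R
T ∧ R = T
H ∨ T = H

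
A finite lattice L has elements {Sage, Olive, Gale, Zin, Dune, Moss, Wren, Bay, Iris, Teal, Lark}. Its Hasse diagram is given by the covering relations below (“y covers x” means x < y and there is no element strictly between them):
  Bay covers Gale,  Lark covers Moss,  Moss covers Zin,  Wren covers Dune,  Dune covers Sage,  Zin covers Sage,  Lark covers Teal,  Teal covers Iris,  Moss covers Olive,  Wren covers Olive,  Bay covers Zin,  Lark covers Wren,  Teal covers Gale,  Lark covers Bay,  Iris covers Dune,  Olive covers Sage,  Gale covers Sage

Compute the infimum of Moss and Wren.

Olive

Common lower bounds of {Moss, Wren}: Olive, Sage.
The greatest among these is Olive.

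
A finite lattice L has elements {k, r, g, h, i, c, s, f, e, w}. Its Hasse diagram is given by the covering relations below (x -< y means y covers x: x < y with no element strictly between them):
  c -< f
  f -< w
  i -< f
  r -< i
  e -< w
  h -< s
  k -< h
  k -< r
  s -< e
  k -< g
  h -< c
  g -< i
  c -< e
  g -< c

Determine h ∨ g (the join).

Common upper bounds of {h, g}: c, e, f, w.
The least among these is c.

c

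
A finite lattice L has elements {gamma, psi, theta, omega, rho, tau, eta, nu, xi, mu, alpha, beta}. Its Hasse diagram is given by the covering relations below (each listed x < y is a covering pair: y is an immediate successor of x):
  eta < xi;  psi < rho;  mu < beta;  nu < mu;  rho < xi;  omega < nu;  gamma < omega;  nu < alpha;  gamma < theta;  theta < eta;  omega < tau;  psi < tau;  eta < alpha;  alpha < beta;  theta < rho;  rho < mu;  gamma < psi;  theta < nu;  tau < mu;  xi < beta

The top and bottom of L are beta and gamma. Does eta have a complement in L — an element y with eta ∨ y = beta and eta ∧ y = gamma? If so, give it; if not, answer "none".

tau

Need y with eta ∨ y = beta and eta ∧ y = gamma.
Checking each element gives: tau.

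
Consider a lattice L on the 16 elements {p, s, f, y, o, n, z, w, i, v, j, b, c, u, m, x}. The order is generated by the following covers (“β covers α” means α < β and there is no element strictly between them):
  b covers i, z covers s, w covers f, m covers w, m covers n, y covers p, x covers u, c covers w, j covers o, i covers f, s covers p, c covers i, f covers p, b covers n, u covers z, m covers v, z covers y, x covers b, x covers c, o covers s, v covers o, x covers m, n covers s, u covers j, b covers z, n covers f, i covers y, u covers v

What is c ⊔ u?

x

Common upper bounds of {c, u}: x.
The least among these is x.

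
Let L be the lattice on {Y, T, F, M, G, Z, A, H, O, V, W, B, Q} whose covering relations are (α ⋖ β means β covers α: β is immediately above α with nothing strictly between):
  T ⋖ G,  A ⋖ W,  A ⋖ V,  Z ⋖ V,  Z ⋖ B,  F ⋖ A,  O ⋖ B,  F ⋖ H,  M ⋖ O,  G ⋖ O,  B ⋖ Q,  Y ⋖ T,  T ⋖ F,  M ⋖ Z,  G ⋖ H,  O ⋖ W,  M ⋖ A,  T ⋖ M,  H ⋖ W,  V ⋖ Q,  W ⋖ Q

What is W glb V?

A

Common lower bounds of {W, V}: A, F, M, T, Y.
The greatest among these is A.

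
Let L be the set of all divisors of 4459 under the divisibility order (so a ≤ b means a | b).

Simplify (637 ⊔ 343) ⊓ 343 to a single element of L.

343

637 ∨ 343 = 4459
4459 ∧ 343 = 343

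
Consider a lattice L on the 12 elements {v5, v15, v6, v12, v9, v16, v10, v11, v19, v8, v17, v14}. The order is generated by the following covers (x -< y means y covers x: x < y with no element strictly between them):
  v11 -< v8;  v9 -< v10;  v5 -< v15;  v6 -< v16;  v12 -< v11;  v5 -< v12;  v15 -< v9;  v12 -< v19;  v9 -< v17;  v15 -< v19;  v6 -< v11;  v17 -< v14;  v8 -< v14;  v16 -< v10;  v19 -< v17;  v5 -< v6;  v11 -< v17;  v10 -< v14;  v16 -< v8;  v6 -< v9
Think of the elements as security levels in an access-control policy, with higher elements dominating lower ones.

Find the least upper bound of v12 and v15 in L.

Common upper bounds of {v12, v15}: v14, v17, v19.
The least among these is v19.

v19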